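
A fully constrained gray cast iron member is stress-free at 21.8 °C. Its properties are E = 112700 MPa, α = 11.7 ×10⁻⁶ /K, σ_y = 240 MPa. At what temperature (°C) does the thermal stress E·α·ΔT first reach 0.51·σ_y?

E = 112700 MPa = 112.7 GPa.
E·α·ΔT = 122.4 MPa ⇒ ΔT = 122.4 / (112.7×10³ × 11.7×10⁻⁶) = 92.83 K.
T = 21.8 + 92.83 = 114.6 °C.

115 °C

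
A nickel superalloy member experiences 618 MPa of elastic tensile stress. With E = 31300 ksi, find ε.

2.86×10⁻³

E = 31300 ksi = 215.8 GPa = 215800 MPa.
ε = σ/E = 618 / 215800 = 2.86×10⁻³.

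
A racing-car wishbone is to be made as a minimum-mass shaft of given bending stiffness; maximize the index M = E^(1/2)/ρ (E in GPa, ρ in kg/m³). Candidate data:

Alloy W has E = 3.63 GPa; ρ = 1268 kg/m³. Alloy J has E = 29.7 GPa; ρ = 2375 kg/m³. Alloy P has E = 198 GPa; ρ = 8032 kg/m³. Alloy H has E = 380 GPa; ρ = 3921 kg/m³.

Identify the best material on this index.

alloy H

Evaluate M for each candidate:
  alloy H: M = 4.97×10⁻³
  alloy J: M = 2.29×10⁻³
  alloy P: M = 1.75×10⁻³
  alloy W: M = 1.50×10⁻³
Alloy H has the largest M.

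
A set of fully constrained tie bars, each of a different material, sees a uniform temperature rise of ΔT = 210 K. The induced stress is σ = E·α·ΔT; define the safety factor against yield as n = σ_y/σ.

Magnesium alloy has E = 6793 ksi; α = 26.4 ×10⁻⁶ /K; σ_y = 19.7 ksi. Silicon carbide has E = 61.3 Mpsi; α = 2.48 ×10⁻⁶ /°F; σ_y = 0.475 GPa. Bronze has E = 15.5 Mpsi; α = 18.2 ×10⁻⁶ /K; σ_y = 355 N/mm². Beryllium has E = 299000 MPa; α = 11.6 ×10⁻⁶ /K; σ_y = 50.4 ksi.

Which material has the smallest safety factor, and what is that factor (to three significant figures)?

beryllium, n = 0.477

Converting E to GPa, α to ×10⁻⁶/K, σ_y to MPa, then σ and n for each:
  magnesium alloy: E = 46.84, α = 26.4, σ_y = 135.8 → σ = 260 MPa, n = 0.523
  silicon carbide: E = 422.6, α = 4.46, σ_y = 475.0 → σ = 396 MPa, n = 1.20
  bronze: E = 106.9, α = 18.2, σ_y = 355.0 → σ = 408 MPa, n = 0.869
  beryllium: E = 299.0, α = 11.6, σ_y = 347.5 → σ = 728 MPa, n = 0.477
Smallest n: beryllium with n = 0.477.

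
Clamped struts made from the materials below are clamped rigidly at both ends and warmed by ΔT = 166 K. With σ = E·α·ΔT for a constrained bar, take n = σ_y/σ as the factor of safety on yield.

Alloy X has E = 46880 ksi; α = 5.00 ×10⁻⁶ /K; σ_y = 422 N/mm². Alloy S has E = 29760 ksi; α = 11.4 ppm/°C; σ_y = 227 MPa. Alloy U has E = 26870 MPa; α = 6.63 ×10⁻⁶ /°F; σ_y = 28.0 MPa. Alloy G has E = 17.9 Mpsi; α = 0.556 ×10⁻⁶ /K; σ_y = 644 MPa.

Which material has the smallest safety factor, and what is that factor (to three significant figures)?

With everything in SI (GPa, ×10⁻⁶/K, MPa):
  alloy X: E = 323.2, α = 5.00, σ_y = 422.0 → σ = 268 MPa, n = 1.57
  alloy S: E = 205.2, α = 11.4, σ_y = 227.0 → σ = 388 MPa, n = 0.585
  alloy U: E = 26.87, α = 11.9, σ_y = 28.00 → σ = 53.2 MPa, n = 0.526
  alloy G: E = 123.4, α = 0.556, σ_y = 644.0 → σ = 11.4 MPa, n = 56.5
The minimum is alloy U at n = 0.526.

alloy U, n = 0.526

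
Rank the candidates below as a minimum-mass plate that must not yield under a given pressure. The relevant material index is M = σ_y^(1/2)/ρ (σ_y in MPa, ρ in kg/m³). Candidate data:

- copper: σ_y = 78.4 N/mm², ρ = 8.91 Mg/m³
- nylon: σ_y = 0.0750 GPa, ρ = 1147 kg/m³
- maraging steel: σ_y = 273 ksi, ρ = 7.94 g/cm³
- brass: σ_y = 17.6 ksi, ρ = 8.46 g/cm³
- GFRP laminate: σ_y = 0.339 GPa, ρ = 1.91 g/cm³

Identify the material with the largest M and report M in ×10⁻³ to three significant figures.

Normalizing units and computing the index:
  copper: σ_y = 78.40 MPa, ρ = 8910 kg/m³
  nylon: σ_y = 75.00 MPa, ρ = 1147 kg/m³
  maraging steel: σ_y = 1882 MPa, ρ = 7940 kg/m³
  brass: σ_y = 121.3 MPa, ρ = 8460 kg/m³
  GFRP laminate: σ_y = 339.0 MPa, ρ = 1910 kg/m³
  GFRP laminate: M = 9.64×10⁻³
  nylon: M = 7.55×10⁻³
  maraging steel: M = 5.46×10⁻³
  brass: M = 1.30×10⁻³
  copper: M = 0.994×10⁻³
GFRP laminate ranks first.

GFRP laminate, M = 9.64×10⁻³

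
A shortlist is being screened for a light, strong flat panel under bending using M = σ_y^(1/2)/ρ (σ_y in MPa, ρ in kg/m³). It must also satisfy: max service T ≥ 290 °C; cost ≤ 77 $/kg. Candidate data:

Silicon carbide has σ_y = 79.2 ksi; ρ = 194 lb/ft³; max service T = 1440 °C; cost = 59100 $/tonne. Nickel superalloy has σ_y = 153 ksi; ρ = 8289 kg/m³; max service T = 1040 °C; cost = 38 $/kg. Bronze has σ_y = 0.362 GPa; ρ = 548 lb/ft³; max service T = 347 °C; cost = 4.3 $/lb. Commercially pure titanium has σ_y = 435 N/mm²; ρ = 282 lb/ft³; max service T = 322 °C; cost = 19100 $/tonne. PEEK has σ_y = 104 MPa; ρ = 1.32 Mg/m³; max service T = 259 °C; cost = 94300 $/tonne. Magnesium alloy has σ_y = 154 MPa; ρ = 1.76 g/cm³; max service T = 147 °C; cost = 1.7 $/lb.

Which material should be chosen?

Screen on constraints: max service T ≥ 290 °C; cost ≤ 77 $/kg. Survivors: silicon carbide, nickel superalloy, bronze, commercially pure titanium.
In SI units:
  silicon carbide: σ_y = 546.1 MPa, ρ = 3108 kg/m³
  nickel superalloy: σ_y = 1055 MPa, ρ = 8289 kg/m³
  bronze: σ_y = 362.0 MPa, ρ = 8778 kg/m³
  commercially pure titanium: σ_y = 435.0 MPa, ρ = 4517 kg/m³
  silicon carbide: M = 7.52×10⁻³
  commercially pure titanium: M = 4.62×10⁻³
  nickel superalloy: M = 3.92×10⁻³
  bronze: M = 2.17×10⁻³
The maximum is for silicon carbide.

silicon carbide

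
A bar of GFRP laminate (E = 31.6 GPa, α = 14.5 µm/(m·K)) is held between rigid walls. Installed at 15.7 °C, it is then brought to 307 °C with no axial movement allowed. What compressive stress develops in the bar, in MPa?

ΔT = 291.3 K. Constrained thermal stress σ = E·α·ΔT = 31.60×10³ MPa × 14.5×10⁻⁶ × 291.3 = 133 MPa (compressive).

133 MPa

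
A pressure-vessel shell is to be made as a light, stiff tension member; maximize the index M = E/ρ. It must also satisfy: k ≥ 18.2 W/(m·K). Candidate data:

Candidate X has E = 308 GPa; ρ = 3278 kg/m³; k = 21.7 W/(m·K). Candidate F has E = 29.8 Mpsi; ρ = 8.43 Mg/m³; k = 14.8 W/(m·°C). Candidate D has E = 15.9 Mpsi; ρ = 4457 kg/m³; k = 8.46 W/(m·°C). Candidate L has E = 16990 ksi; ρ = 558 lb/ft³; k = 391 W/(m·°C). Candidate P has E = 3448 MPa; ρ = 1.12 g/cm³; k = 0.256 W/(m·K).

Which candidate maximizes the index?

candidate X

Screen on constraints: k ≥ 18.2 W/(m·K). Survivors: candidate X, candidate L.
After converting to SI:
  candidate X: E = 308.0 GPa, ρ = 3278 kg/m³
  candidate L: E = 117.1 GPa, ρ = 8938 kg/m³
  candidate X: M = 94.0 MN·m/kg
  candidate L: M = 13.1 MN·m/kg
Highest index: candidate X.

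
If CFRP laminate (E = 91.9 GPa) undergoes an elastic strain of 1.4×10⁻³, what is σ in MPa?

σ = E·ε = 91900 MPa × 1.4×10⁻³ = 129 MPa.

129 MPa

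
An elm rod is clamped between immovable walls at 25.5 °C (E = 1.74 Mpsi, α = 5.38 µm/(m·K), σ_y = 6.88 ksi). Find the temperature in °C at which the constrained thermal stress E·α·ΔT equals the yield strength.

760 °C

E = 1.74 Mpsi = 12.00 GPa.
σ_y = 6.88 ksi = 47.44 MPa.
E·α·ΔT = 47.44 MPa ⇒ ΔT = 47.44 / (12.00×10³ × 5.38×10⁻⁶) = 734.9 K.
T = 25.5 + 734.9 = 760.4 °C.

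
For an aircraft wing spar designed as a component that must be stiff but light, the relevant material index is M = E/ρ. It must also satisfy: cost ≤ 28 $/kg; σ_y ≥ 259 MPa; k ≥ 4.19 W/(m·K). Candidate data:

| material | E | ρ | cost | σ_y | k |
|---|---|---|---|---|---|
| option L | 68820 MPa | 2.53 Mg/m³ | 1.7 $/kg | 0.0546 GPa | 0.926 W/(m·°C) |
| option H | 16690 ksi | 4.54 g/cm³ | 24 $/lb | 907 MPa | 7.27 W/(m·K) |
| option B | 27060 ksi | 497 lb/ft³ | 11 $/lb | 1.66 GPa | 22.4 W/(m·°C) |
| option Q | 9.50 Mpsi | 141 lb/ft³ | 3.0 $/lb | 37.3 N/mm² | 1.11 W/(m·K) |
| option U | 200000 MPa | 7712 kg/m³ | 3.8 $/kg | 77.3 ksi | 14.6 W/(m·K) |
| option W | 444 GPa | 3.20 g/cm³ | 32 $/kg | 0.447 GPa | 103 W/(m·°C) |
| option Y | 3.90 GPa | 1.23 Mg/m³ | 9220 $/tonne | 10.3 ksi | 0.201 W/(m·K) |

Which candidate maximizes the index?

Screen on constraints: cost ≤ 28 $/kg; σ_y ≥ 259 MPa; k ≥ 4.19 W/(m·K). Survivors: option B, option U.
After converting to SI:
  option B: E = 186.6 GPa, ρ = 7961 kg/m³
  option U: E = 200.0 GPa, ρ = 7712 kg/m³
  option U: M = 25.9 MN·m/kg
  option B: M = 23.4 MN·m/kg
Highest index: option U.

option U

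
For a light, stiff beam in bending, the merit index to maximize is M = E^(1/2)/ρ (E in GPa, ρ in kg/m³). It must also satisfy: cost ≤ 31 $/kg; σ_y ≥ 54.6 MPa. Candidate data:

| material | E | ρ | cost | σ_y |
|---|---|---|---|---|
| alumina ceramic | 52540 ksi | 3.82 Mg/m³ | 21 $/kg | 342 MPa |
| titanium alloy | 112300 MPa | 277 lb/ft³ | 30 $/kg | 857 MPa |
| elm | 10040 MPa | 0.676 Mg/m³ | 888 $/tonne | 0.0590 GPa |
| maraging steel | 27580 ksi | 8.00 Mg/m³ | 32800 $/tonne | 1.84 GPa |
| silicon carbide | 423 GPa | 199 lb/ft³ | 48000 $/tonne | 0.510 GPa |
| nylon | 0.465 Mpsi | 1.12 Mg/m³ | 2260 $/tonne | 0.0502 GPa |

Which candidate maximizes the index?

alumina ceramic

Screen on constraints: cost ≤ 31 $/kg; σ_y ≥ 54.6 MPa. Survivors: alumina ceramic, titanium alloy, elm.
In SI units:
  alumina ceramic: E = 362.3 GPa, ρ = 3820 kg/m³
  titanium alloy: E = 112.3 GPa, ρ = 4437 kg/m³
  elm: E = 10.04 GPa, ρ = 676.0 kg/m³
  alumina ceramic: M = 4.98×10⁻³
  elm: M = 4.69×10⁻³
  titanium alloy: M = 2.39×10⁻³
Highest index: alumina ceramic.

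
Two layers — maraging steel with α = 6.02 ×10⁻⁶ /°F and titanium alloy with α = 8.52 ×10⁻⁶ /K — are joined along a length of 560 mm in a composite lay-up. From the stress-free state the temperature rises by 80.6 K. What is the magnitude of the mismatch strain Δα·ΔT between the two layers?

1.87×10⁻⁴

maraging steel: α = 6.02×10⁻⁶/°F × 9/5 = 10.8×10⁻⁶/K.
Δα = |10.8 − 8.52|×10⁻⁶/K = 2.32×10⁻⁶/K.
Mismatch strain = Δα·ΔT = 2.32×10⁻⁶ × 80.6 = 1.87×10⁻⁴.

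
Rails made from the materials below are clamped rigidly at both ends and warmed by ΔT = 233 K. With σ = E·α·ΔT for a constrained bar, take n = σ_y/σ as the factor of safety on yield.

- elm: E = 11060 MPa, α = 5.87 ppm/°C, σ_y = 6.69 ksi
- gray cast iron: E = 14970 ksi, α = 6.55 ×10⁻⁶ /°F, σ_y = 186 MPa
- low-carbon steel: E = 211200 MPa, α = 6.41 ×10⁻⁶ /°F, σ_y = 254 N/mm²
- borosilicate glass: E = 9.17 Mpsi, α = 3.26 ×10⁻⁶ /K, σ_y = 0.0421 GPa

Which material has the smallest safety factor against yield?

low-carbon steel

In consistent units (E in GPa, α in ×10⁻⁶/K, σ_y in MPa):
  elm: E = 11.06, α = 5.87, σ_y = 46.13 → σ = 15.1 MPa, n = 3.05
  gray cast iron: E = 103.2, α = 11.8, σ_y = 186.0 → σ = 284 MPa, n = 0.656
  low-carbon steel: E = 211.2, α = 11.5, σ_y = 254.0 → σ = 568 MPa, n = 0.447
  borosilicate glass: E = 63.22, α = 3.26, σ_y = 42.10 → σ = 48.0 MPa, n = 0.877
Low-carbon steel has the lowest safety factor, n = 0.447.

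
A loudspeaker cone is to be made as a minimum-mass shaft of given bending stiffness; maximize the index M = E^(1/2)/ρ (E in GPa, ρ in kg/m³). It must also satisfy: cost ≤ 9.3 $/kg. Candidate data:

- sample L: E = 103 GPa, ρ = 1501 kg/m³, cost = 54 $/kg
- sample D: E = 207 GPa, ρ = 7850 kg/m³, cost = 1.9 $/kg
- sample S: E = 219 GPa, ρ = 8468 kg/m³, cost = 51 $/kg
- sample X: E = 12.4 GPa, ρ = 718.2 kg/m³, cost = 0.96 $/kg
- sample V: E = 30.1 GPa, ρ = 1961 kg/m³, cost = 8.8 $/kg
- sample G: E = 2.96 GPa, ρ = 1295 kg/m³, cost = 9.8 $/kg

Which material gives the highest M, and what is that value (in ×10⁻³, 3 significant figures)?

Screen on constraints: cost ≤ 9.3 $/kg. Survivors: sample D, sample X, sample V.
Per-candidate index values:
  sample X: M = 4.90×10⁻³
  sample V: M = 2.80×10⁻³
  sample D: M = 1.83×10⁻³
Sample X ranks first.

sample X, M = 4.90×10⁻³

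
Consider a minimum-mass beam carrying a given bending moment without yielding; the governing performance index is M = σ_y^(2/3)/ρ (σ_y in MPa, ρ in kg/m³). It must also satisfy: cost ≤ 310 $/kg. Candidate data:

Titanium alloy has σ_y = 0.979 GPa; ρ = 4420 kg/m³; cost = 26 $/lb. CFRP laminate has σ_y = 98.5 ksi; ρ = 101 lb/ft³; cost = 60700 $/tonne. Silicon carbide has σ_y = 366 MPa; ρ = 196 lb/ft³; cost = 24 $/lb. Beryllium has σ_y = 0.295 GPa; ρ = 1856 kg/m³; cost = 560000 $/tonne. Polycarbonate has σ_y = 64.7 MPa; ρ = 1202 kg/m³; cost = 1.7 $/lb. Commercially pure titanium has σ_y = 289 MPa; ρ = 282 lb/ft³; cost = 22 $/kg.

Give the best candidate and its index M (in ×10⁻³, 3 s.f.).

CFRP laminate, M = 47.8×10⁻³

Screen on constraints: cost ≤ 310 $/kg. Survivors: titanium alloy, CFRP laminate, silicon carbide, polycarbonate, commercially pure titanium.
After converting to SI:
  titanium alloy: σ_y = 979.0 MPa, ρ = 4420 kg/m³
  CFRP laminate: σ_y = 679.1 MPa, ρ = 1618 kg/m³
  silicon carbide: σ_y = 366.0 MPa, ρ = 3140 kg/m³
  polycarbonate: σ_y = 64.70 MPa, ρ = 1202 kg/m³
  commercially pure titanium: σ_y = 289.0 MPa, ρ = 4517 kg/m³
  CFRP laminate: M = 47.8×10⁻³
  titanium alloy: M = 22.3×10⁻³
  silicon carbide: M = 16.3×10⁻³
  polycarbonate: M = 13.4×10⁻³
  commercially pure titanium: M = 9.68×10⁻³
Highest index: CFRP laminate.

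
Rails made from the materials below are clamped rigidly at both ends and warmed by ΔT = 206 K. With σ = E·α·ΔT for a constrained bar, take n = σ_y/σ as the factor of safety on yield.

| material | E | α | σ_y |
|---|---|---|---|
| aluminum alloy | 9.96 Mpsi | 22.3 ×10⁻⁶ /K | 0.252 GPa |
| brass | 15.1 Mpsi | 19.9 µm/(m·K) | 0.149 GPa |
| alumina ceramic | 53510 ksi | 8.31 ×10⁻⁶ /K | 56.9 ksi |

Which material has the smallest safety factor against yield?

brass

Per material, after unit conversion:
  aluminum alloy: E = 68.67, α = 22.3, σ_y = 252.0 → σ = 315 MPa, n = 0.799
  brass: E = 104.1, α = 19.9, σ_y = 149.0 → σ = 427 MPa, n = 0.349
  alumina ceramic: E = 368.9, α = 8.31, σ_y = 392.3 → σ = 632 MPa, n = 0.621
Smallest n: brass with n = 0.349.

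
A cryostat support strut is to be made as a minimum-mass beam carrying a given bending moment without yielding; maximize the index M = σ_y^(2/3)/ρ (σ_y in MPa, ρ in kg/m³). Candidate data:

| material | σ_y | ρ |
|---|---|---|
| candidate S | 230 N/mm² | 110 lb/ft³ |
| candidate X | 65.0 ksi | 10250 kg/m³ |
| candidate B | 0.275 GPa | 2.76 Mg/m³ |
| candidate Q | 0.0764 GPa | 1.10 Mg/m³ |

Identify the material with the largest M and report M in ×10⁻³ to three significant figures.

Putting every candidate on a common basis:
  candidate S: σ_y = 230.0 MPa, ρ = 1762 kg/m³
  candidate X: σ_y = 448.2 MPa, ρ = 10250 kg/m³
  candidate B: σ_y = 275.0 MPa, ρ = 2760 kg/m³
  candidate Q: σ_y = 76.40 MPa, ρ = 1100 kg/m³
  candidate S: M = 21.3×10⁻³
  candidate Q: M = 16.4×10⁻³
  candidate B: M = 15.3×10⁻³
  candidate X: M = 5.71×10⁻³
The maximum is for candidate S.

candidate S, M = 21.3×10⁻³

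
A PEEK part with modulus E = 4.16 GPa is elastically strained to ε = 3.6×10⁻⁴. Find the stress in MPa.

1.50 MPa

σ = E·ε = 4160 MPa × 3.6×10⁻⁴ = 1.50 MPa.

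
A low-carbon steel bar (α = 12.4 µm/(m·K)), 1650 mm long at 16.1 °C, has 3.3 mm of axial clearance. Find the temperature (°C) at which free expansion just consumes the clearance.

177 °C

α·L₀·ΔT = 3.3 mm ⇒ ΔT = 3.3 / (12.4×10⁻⁶ × 1650.0) = 161.3 K.
T = 16.1 + 161.3 = 177.4 °C.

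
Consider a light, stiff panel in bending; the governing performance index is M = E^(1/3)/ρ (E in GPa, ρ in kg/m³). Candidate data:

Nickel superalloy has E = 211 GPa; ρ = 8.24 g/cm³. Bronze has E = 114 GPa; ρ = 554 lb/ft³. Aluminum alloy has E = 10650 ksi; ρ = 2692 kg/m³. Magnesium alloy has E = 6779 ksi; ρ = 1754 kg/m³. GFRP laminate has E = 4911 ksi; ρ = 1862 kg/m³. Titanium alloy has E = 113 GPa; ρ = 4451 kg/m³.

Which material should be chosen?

Normalizing units and computing the index:
  nickel superalloy: E = 211.0 GPa, ρ = 8240 kg/m³
  bronze: E = 114.0 GPa, ρ = 8874 kg/m³
  aluminum alloy: E = 73.43 GPa, ρ = 2692 kg/m³
  magnesium alloy: E = 46.74 GPa, ρ = 1754 kg/m³
  GFRP laminate: E = 33.86 GPa, ρ = 1862 kg/m³
  titanium alloy: E = 113.0 GPa, ρ = 4451 kg/m³
  magnesium alloy: M = 2.05×10⁻³
  GFRP laminate: M = 1.74×10⁻³
  aluminum alloy: M = 1.56×10⁻³
  titanium alloy: M = 1.09×10⁻³
  nickel superalloy: M = 0.722×10⁻³
  bronze: M = 0.546×10⁻³
Highest index: magnesium alloy.

magnesium alloy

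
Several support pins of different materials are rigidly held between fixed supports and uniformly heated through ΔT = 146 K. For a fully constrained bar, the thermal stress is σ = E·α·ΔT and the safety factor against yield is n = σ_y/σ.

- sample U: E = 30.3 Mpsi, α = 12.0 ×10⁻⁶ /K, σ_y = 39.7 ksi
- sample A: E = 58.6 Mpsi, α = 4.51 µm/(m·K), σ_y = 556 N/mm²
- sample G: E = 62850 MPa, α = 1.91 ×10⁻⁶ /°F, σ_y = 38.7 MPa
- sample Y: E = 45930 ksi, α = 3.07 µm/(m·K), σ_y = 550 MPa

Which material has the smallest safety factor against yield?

With everything in SI (GPa, ×10⁻⁶/K, MPa):
  sample U: E = 208.9, α = 12.0, σ_y = 273.7 → σ = 366 MPa, n = 0.748
  sample A: E = 404.0, α = 4.51, σ_y = 556.0 → σ = 266 MPa, n = 2.09
  sample G: E = 62.85, α = 3.44, σ_y = 38.70 → σ = 31.5 MPa, n = 1.23
  sample Y: E = 316.7, α = 3.07, σ_y = 550.0 → σ = 142 MPa, n = 3.87
The minimum is sample U at n = 0.748.

sample U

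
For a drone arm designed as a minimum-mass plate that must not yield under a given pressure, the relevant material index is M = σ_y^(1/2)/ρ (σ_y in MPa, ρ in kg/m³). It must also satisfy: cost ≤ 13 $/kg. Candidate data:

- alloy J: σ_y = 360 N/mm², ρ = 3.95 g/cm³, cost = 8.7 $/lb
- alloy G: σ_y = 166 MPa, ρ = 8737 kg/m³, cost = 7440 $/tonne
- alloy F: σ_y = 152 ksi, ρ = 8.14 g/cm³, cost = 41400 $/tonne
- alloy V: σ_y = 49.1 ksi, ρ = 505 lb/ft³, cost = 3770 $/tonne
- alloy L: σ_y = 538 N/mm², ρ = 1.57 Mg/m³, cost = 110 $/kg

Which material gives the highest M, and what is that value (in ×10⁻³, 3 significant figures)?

alloy V, M = 2.27×10⁻³

Screen on constraints: cost ≤ 13 $/kg. Survivors: alloy G, alloy V.
In SI units:
  alloy G: σ_y = 166.0 MPa, ρ = 8737 kg/m³
  alloy V: σ_y = 338.5 MPa, ρ = 8089 kg/m³
  alloy V: M = 2.27×10⁻³
  alloy G: M = 1.47×10⁻³
The maximum is for alloy V.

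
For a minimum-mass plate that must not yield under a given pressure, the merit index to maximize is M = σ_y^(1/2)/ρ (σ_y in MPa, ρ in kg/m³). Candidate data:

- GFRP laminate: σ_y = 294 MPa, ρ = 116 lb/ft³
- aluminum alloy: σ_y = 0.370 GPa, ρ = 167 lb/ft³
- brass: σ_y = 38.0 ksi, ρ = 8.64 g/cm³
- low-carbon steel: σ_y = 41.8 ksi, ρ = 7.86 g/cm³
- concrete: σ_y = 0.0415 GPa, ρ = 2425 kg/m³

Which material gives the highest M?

Putting every candidate on a common basis:
  GFRP laminate: σ_y = 294.0 MPa, ρ = 1858 kg/m³
  aluminum alloy: σ_y = 370.0 MPa, ρ = 2675 kg/m³
  brass: σ_y = 262.0 MPa, ρ = 8640 kg/m³
  low-carbon steel: σ_y = 288.2 MPa, ρ = 7860 kg/m³
  concrete: σ_y = 41.50 MPa, ρ = 2425 kg/m³
  GFRP laminate: M = 9.23×10⁻³
  aluminum alloy: M = 7.19×10⁻³
  concrete: M = 2.66×10⁻³
  low-carbon steel: M = 2.16×10⁻³
  brass: M = 1.87×10⁻³
GFRP laminate has the largest M.

GFRP laminate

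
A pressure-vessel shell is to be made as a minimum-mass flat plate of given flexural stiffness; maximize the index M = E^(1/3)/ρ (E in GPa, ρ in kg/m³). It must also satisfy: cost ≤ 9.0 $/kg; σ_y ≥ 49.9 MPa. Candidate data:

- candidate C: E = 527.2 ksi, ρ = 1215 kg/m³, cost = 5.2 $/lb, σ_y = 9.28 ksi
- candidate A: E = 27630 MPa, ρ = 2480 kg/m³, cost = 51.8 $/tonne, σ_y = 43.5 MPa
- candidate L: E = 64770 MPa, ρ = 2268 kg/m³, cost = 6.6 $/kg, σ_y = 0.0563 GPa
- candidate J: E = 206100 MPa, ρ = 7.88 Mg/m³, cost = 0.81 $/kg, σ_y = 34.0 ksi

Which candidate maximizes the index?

Screen on constraints: cost ≤ 9.0 $/kg; σ_y ≥ 49.9 MPa. Survivors: candidate L, candidate J.
Normalizing units and computing the index:
  candidate L: E = 64.77 GPa, ρ = 2268 kg/m³
  candidate J: E = 206.1 GPa, ρ = 7880 kg/m³
  candidate L: M = 1.77×10⁻³
  candidate J: M = 0.750×10⁻³
Candidate L ranks first.

candidate L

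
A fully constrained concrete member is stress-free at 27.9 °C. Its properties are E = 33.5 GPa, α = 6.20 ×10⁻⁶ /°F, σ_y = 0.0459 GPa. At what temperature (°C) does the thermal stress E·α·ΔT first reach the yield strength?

α = 6.20×10⁻⁶/°F × 9/5 = 11.2×10⁻⁶/K.
σ_y = 0.0459 GPa = 45.90 MPa.
E·α·ΔT = 45.90 MPa ⇒ ΔT = 45.90 / (33.50×10³ × 11.2×10⁻⁶) = 122.8 K.
T = 27.9 + 122.8 = 150.7 °C.

151 °C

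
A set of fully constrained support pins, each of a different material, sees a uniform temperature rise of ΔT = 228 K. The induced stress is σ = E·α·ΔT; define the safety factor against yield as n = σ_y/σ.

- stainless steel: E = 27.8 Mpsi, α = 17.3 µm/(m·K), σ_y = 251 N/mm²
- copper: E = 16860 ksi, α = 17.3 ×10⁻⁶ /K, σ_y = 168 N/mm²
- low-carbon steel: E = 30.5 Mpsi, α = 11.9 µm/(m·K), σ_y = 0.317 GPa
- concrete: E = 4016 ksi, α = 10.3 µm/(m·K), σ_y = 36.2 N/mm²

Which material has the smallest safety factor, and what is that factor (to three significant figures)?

Per material, after unit conversion:
  stainless steel: E = 191.7, α = 17.3, σ_y = 251.0 → σ = 756 MPa, n = 0.332
  copper: E = 116.2, α = 17.3, σ_y = 168.0 → σ = 459 MPa, n = 0.366
  low-carbon steel: E = 210.3, α = 11.9, σ_y = 317.0 → σ = 571 MPa, n = 0.556
  concrete: E = 27.69, α = 10.3, σ_y = 36.20 → σ = 65.0 MPa, n = 0.557
Smallest n: stainless steel with n = 0.332.

stainless steel, n = 0.332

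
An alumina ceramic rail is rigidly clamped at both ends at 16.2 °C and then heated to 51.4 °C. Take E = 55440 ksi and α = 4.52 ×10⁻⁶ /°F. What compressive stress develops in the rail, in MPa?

E = 55440 ksi = 382.2 GPa.
α = 4.52×10⁻⁶/°F × 9/5 = 8.14×10⁻⁶/K.
ΔT = 35.20 K. Constrained thermal stress σ = E·α·ΔT = 382.2×10³ MPa × 8.14×10⁻⁶ × 35.20 = 109 MPa (compressive).

109 MPa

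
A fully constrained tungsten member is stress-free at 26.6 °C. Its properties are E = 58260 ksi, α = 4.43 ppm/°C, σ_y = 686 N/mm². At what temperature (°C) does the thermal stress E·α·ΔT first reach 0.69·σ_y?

293 °C

E = 58260 ksi = 401.7 GPa.
σ_y = 686 N/mm² = 686.0 MPa.
E·α·ΔT = 473.3 MPa ⇒ ΔT = 473.3 / (401.7×10³ × 4.43×10⁻⁶) = 266.0 K.
T = 26.6 + 266.0 = 292.6 °C.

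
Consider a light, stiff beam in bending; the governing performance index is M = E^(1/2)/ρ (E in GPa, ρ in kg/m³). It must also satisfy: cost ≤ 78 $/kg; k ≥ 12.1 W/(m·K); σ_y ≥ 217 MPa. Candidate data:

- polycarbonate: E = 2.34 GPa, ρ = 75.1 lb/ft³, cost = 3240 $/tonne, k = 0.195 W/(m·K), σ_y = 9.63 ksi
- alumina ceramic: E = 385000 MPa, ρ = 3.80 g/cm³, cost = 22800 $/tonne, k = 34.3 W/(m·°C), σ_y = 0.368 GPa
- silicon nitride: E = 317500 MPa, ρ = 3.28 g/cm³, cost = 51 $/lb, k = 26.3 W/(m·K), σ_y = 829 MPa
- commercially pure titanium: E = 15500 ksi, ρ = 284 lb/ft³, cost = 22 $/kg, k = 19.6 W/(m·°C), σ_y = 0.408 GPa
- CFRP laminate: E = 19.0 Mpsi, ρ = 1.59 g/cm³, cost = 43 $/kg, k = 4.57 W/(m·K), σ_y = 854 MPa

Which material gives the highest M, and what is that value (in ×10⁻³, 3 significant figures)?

Screen on constraints: cost ≤ 78 $/kg; k ≥ 12.1 W/(m·K); σ_y ≥ 217 MPa. Survivors: alumina ceramic, commercially pure titanium.
Putting every candidate on a common basis:
  alumina ceramic: E = 385.0 GPa, ρ = 3800 kg/m³
  commercially pure titanium: E = 106.9 GPa, ρ = 4549 kg/m³
  alumina ceramic: M = 5.16×10⁻³
  commercially pure titanium: M = 2.27×10⁻³
Alumina ceramic ranks first.

alumina ceramic, M = 5.16×10⁻³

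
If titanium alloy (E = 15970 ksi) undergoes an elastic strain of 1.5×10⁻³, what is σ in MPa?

165 MPa

E = 15970 ksi = 110.1 GPa.
σ = E·ε = 110100 MPa × 1.5×10⁻³ = 165 MPa.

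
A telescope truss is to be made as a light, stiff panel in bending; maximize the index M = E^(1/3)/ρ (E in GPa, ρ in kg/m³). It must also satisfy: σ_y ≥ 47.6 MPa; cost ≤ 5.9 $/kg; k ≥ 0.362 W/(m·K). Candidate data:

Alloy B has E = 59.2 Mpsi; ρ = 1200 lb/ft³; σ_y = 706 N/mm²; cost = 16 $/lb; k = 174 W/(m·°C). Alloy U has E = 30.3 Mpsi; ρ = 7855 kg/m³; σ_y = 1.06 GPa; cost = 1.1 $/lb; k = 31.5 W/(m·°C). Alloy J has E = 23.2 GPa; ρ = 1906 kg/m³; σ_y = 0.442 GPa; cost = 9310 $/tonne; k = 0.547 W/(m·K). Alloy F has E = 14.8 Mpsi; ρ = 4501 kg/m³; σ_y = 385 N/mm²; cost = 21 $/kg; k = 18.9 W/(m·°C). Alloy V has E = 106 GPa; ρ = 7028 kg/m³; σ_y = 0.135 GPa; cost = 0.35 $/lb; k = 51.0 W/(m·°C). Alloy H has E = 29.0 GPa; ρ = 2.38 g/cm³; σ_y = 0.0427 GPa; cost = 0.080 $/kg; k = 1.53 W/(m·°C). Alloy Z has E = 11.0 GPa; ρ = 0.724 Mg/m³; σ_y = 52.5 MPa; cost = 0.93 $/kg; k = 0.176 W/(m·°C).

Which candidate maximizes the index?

alloy U

Screen on constraints: σ_y ≥ 47.6 MPa; cost ≤ 5.9 $/kg; k ≥ 0.362 W/(m·K). Survivors: alloy U, alloy V.
After converting to SI:
  alloy U: E = 208.9 GPa, ρ = 7855 kg/m³
  alloy V: E = 106.0 GPa, ρ = 7028 kg/m³
  alloy U: M = 0.755×10⁻³
  alloy V: M = 0.673×10⁻³
Alloy U has the largest M.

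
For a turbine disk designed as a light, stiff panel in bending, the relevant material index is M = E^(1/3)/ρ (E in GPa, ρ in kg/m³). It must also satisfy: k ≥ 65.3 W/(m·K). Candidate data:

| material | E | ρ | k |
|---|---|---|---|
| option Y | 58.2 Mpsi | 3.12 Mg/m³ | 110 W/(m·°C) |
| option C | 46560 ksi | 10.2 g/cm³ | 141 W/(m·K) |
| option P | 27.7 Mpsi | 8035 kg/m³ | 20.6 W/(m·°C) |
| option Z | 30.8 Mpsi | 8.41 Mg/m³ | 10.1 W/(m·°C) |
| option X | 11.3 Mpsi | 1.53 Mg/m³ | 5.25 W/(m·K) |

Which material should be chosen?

Screen on constraints: k ≥ 65.3 W/(m·K). Survivors: option Y, option C.
In SI units:
  option Y: E = 401.3 GPa, ρ = 3120 kg/m³
  option C: E = 321.0 GPa, ρ = 10200 kg/m³
  option Y: M = 2.36×10⁻³
  option C: M = 0.671×10⁻³
Option Y ranks first.

option Y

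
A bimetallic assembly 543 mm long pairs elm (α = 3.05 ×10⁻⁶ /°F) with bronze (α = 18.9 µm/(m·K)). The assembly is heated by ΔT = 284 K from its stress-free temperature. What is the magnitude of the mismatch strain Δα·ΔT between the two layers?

3.81×10⁻³

elm: α = 3.05×10⁻⁶/°F × 9/5 = 5.49×10⁻⁶/K.
Δα = |5.49 − 18.9|×10⁻⁶/K = 13.4×10⁻⁶/K.
Mismatch strain = Δα·ΔT = 13.4×10⁻⁶ × 284.0 = 3.81×10⁻³.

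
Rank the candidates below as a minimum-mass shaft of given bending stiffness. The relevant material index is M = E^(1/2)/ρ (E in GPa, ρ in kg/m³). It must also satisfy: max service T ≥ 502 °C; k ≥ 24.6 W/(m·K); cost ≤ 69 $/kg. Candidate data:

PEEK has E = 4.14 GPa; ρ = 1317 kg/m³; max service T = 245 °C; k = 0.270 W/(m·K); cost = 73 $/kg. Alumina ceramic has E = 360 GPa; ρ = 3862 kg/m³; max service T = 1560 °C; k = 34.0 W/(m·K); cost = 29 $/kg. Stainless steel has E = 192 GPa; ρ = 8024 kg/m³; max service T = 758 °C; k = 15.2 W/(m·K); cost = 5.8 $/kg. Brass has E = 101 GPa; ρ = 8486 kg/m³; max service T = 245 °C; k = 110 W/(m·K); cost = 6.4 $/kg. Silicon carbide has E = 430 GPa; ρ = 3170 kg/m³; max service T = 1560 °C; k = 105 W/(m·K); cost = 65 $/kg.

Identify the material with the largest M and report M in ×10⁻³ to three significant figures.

silicon carbide, M = 6.54×10⁻³

Screen on constraints: max service T ≥ 502 °C; k ≥ 24.6 W/(m·K); cost ≤ 69 $/kg. Survivors: alumina ceramic, silicon carbide.
Per-candidate index values:
  silicon carbide: M = 6.54×10⁻³
  alumina ceramic: M = 4.91×10⁻³
Silicon carbide ranks first.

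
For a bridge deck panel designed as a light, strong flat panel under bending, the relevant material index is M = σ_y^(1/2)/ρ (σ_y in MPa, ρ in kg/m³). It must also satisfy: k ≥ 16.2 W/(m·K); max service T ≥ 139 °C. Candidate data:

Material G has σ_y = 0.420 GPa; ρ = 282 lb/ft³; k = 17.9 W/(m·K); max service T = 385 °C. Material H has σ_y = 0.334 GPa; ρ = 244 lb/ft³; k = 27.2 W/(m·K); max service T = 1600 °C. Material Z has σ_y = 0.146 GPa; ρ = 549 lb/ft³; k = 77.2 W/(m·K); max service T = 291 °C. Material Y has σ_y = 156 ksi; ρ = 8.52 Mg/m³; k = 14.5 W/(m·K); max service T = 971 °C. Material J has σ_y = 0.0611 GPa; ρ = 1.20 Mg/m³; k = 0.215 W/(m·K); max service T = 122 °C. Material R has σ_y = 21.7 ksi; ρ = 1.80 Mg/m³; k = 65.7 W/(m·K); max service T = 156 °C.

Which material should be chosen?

Screen on constraints: k ≥ 16.2 W/(m·K); max service T ≥ 139 °C. Survivors: material G, material H, material Z, material R.
After converting to SI:
  material G: σ_y = 420.0 MPa, ρ = 4517 kg/m³
  material H: σ_y = 334.0 MPa, ρ = 3909 kg/m³
  material Z: σ_y = 146.0 MPa, ρ = 8794 kg/m³
  material R: σ_y = 149.6 MPa, ρ = 1800 kg/m³
  material R: M = 6.80×10⁻³
  material H: M = 4.68×10⁻³
  material G: M = 4.54×10⁻³
  material Z: M = 1.37×10⁻³
Material R has the largest M.

material R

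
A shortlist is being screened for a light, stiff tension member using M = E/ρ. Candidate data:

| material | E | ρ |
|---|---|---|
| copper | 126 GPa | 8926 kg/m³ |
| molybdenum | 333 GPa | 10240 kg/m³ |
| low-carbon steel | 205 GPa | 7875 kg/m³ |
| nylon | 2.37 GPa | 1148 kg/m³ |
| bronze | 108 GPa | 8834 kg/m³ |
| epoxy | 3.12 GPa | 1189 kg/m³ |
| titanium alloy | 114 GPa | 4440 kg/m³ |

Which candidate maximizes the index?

Per-candidate index values:
  molybdenum: M = 32.5 MN·m/kg
  low-carbon steel: M = 26.0 MN·m/kg
  titanium alloy: M = 25.7 MN·m/kg
  copper: M = 14.1 MN·m/kg
  bronze: M = 12.2 MN·m/kg
  epoxy: M = 2.62 MN·m/kg
  nylon: M = 2.06 MN·m/kg
Molybdenum ranks first.

molybdenum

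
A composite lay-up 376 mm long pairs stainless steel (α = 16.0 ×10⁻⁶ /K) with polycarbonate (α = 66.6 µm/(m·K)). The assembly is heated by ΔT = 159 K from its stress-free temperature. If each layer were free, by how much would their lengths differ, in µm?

3030 µm

Δα = |16.0 − 66.6|×10⁻⁶/K = 50.6×10⁻⁶/K.
ΔL_mismatch = Δα·L·ΔT = 50.6×10⁻⁶ × 376.0 mm × 159.0 K = 3030 µm.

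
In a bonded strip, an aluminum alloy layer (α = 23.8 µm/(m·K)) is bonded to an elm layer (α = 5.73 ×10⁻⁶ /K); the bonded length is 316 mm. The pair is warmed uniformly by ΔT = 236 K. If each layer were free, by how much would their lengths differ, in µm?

Δα = |23.8 − 5.73|×10⁻⁶/K = 18.1×10⁻⁶/K.
ΔL_mismatch = Δα·L·ΔT = 18.1×10⁻⁶ × 316.0 mm × 236.0 K = 1350 µm.

1350 µm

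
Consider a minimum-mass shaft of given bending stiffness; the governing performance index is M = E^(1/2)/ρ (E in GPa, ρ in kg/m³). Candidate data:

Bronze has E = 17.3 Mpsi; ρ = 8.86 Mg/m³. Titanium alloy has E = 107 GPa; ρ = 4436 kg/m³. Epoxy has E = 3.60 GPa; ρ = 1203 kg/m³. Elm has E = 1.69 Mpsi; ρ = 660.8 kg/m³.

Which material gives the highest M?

Putting every candidate on a common basis:
  bronze: E = 119.3 GPa, ρ = 8860 kg/m³
  titanium alloy: E = 107.0 GPa, ρ = 4436 kg/m³
  epoxy: E = 3.600 GPa, ρ = 1203 kg/m³
  elm: E = 11.65 GPa, ρ = 660.8 kg/m³
  elm: M = 5.17×10⁻³
  titanium alloy: M = 2.33×10⁻³
  epoxy: M = 1.58×10⁻³
  bronze: M = 1.23×10⁻³
Elm ranks first.

elm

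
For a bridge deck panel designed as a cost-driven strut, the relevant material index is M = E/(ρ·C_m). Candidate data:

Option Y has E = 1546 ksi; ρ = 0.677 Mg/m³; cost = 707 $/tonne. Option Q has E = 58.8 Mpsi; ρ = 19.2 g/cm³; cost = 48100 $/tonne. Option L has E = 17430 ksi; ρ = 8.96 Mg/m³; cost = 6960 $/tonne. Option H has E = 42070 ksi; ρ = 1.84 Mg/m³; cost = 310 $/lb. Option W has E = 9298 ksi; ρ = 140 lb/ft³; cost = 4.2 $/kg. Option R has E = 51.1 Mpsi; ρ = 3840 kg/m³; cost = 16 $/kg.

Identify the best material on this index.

Convert each candidate to consistent units, then evaluate M:
  option Y: E = 10.66 GPa, ρ = 677.0 kg/m³, cost = 0.7070 $/kg
  option Q: E = 405.4 GPa, ρ = 19200 kg/m³, cost = 48.10 $/kg
  option L: E = 120.2 GPa, ρ = 8960 kg/m³, cost = 6.960 $/kg
  option H: E = 290.1 GPa, ρ = 1840 kg/m³, cost = 683.4 $/kg
  option W: E = 64.11 GPa, ρ = 2243 kg/m³, cost = 4.200 $/kg
  option R: E = 352.3 GPa, ρ = 3840 kg/m³, cost = 16.00 $/kg
  option Y: M = 22.3 MN·m per $
  option W: M = 6.81 MN·m per $
  option R: M = 5.73 MN·m per $
  option L: M = 1.93 MN·m per $
  option Q: M = 0.439 MN·m per $
  option H: M = 0.231 MN·m per $
Option Y has the largest M.

option Y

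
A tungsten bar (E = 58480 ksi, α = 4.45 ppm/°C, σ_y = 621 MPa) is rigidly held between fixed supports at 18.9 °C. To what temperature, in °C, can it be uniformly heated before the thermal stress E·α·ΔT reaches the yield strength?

365 °C

E = 58480 ksi = 403.2 GPa.
E·α·ΔT = 621.0 MPa ⇒ ΔT = 621.0 / (403.2×10³ × 4.45×10⁻⁶) = 346.1 K.
T = 18.9 + 346.1 = 365.0 °C.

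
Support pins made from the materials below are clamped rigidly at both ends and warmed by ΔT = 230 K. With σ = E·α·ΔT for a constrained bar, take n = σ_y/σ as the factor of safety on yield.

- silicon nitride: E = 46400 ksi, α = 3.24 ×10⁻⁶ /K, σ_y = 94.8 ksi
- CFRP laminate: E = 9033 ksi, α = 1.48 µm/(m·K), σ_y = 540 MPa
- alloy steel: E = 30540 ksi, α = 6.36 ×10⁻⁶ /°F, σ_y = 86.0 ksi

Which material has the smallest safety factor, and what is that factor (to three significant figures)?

alloy steel, n = 1.07

Per material, after unit conversion:
  silicon nitride: E = 319.9, α = 3.24, σ_y = 653.6 → σ = 238 MPa, n = 2.74
  CFRP laminate: E = 62.28, α = 1.48, σ_y = 540.0 → σ = 21.2 MPa, n = 25.5
  alloy steel: E = 210.6, α = 11.4, σ_y = 592.9 → σ = 554 MPa, n = 1.07
Smallest n: alloy steel with n = 1.07.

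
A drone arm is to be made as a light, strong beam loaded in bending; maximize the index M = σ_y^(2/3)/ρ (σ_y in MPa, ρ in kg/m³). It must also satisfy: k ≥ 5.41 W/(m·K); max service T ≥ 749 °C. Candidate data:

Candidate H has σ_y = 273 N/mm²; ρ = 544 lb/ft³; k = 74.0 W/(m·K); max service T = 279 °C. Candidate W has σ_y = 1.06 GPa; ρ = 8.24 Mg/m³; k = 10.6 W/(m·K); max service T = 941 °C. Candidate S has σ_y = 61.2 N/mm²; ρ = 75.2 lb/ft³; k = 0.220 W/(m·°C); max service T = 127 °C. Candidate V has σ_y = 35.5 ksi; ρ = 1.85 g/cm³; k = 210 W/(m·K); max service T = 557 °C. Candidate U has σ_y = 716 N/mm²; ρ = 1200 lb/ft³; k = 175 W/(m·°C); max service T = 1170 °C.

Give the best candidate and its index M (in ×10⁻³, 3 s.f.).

Screen on constraints: k ≥ 5.41 W/(m·K); max service T ≥ 749 °C. Survivors: candidate W, candidate U.
Putting every candidate on a common basis:
  candidate W: σ_y = 1060 MPa, ρ = 8240 kg/m³
  candidate U: σ_y = 716.0 MPa, ρ = 19220 kg/m³
  candidate W: M = 12.6×10⁻³
  candidate U: M = 4.16×10⁻³
Candidate W has the largest M.

candidate W, M = 12.6×10⁻³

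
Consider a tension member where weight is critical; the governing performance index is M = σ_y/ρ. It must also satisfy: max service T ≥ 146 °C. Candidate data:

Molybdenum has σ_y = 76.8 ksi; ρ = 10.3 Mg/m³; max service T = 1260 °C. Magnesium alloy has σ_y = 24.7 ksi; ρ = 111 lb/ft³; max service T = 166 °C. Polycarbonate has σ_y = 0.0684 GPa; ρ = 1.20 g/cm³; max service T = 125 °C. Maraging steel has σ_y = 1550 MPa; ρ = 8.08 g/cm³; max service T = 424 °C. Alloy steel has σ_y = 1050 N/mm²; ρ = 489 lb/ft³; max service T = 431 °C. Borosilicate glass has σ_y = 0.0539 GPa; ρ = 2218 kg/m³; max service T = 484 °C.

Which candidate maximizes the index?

Screen on constraints: max service T ≥ 146 °C. Survivors: molybdenum, magnesium alloy, maraging steel, alloy steel, borosilicate glass.
After converting to SI:
  molybdenum: σ_y = 529.5 MPa, ρ = 10300 kg/m³
  magnesium alloy: σ_y = 170.3 MPa, ρ = 1778 kg/m³
  maraging steel: σ_y = 1550 MPa, ρ = 8080 kg/m³
  alloy steel: σ_y = 1050 MPa, ρ = 7833 kg/m³
  borosilicate glass: σ_y = 53.90 MPa, ρ = 2218 kg/m³
  maraging steel: M = 192 kN·m/kg
  alloy steel: M = 134 kN·m/kg
  magnesium alloy: M = 95.8 kN·m/kg
  molybdenum: M = 51.4 kN·m/kg
  borosilicate glass: M = 24.3 kN·m/kg
Maraging steel ranks first.

maraging steel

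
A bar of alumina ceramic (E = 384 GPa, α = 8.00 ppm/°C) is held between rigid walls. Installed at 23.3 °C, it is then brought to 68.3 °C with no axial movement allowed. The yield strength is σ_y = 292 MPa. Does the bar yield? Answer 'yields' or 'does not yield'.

does not yield

ΔT = 45.00 K. Constrained thermal stress σ = E·α·ΔT = 384.0×10³ MPa × 8.00×10⁻⁶ × 45.00 = 138 MPa (compressive).
Compare to σ_y = 292 MPa: σ < σ_y, so it does not yield.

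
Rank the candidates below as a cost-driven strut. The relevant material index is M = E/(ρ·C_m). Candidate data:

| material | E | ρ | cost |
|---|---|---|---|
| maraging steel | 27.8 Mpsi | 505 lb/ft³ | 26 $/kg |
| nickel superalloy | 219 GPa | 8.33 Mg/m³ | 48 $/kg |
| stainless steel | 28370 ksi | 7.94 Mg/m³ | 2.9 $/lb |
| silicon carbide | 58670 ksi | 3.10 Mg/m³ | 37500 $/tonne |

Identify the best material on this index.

Convert each candidate to consistent units, then evaluate M:
  maraging steel: E = 191.7 GPa, ρ = 8089 kg/m³, cost = 26.00 $/kg
  nickel superalloy: E = 219.0 GPa, ρ = 8330 kg/m³, cost = 48.00 $/kg
  stainless steel: E = 195.6 GPa, ρ = 7940 kg/m³, cost = 6.393 $/kg
  silicon carbide: E = 404.5 GPa, ρ = 3100 kg/m³, cost = 37.50 $/kg
  stainless steel: M = 3.85 MN·m per $
  silicon carbide: M = 3.48 MN·m per $
  maraging steel: M = 0.911 MN·m per $
  nickel superalloy: M = 0.548 MN·m per $
Stainless steel ranks first.

stainless steel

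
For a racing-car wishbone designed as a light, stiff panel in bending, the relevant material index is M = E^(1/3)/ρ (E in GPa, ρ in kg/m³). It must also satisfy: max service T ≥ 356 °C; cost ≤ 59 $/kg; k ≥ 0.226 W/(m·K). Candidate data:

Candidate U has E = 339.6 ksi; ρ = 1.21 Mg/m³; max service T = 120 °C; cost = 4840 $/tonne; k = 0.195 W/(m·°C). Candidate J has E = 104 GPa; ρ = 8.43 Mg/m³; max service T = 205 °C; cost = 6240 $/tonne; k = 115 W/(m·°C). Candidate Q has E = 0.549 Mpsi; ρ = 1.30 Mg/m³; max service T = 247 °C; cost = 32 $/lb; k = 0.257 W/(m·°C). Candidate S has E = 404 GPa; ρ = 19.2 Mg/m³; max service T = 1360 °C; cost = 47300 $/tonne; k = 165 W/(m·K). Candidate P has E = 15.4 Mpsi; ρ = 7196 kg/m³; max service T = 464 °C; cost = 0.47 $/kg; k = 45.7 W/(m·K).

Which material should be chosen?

Screen on constraints: max service T ≥ 356 °C; cost ≤ 59 $/kg; k ≥ 0.226 W/(m·K). Survivors: candidate S, candidate P.
Putting every candidate on a common basis:
  candidate S: E = 404.0 GPa, ρ = 19200 kg/m³
  candidate P: E = 106.2 GPa, ρ = 7196 kg/m³
  candidate P: M = 0.658×10⁻³
  candidate S: M = 0.385×10⁻³
Candidate P has the largest M.

candidate P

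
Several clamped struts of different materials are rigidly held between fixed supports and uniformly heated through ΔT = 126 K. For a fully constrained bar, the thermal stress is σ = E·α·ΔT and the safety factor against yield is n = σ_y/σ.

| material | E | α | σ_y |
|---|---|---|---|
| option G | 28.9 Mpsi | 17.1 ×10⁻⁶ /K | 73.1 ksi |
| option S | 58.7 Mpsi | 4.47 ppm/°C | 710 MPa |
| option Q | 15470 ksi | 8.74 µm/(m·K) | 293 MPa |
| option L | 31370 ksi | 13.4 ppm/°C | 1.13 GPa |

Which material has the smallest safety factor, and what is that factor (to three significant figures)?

In consistent units (E in GPa, α in ×10⁻⁶/K, σ_y in MPa):
  option G: E = 199.3, α = 17.1, σ_y = 504.0 → σ = 429 MPa, n = 1.17
  option S: E = 404.7, α = 4.47, σ_y = 710.0 → σ = 228 MPa, n = 3.11
  option Q: E = 106.7, α = 8.74, σ_y = 293.0 → σ = 117 MPa, n = 2.49
  option L: E = 216.3, α = 13.4, σ_y = 1130 → σ = 365 MPa, n = 3.09
Option G has the lowest safety factor, n = 1.17.

option G, n = 1.17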